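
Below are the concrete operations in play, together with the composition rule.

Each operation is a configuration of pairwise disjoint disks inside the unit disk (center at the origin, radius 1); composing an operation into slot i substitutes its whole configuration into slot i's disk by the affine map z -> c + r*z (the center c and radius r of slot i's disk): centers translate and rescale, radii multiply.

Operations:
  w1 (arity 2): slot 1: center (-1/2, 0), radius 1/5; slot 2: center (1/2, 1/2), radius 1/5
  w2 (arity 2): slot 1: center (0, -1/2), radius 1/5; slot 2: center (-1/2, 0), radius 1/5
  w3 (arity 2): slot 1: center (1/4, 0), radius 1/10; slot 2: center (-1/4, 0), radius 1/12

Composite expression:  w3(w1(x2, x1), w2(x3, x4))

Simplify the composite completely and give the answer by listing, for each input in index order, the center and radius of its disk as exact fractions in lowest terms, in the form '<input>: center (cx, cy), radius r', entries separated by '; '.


x1: center (3/10, 1/20), radius 1/50; x2: center (1/5, 0), radius 1/50; x3: center (-1/4, -1/24), radius 1/60; x4: center (-7/24, 0), radius 1/60

Affine substitution under w3: radii multiply and x-centers shift.
for x2, the 2-step affine chain lands on center (1/5, 0), radius 1/50
for x1, the 2-step affine chain lands on center (3/10, 1/20), radius 1/50
for x3, the 2-step affine chain lands on center (-1/4, -1/24), radius 1/60
for x4, the 2-step affine chain lands on center (-7/24, 0), radius 1/60


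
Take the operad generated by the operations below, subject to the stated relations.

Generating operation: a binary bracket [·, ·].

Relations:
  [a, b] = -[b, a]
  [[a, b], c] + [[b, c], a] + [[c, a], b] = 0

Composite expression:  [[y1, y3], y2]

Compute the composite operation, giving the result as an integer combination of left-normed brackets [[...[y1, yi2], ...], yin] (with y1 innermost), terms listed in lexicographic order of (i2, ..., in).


Skip Jacobi rewriting: expand, keep y1-initial words, read off terms.
Composite bracket: [[y1, y3], y2]
Expanding via [a, b] = ab - ba: 4 signed words (2^2 = 4).
Only words starting with y1 matter:
  word y1y3y2 has sign +1, contributing +[[y1, y3], y2]

[[y1, y3], y2]


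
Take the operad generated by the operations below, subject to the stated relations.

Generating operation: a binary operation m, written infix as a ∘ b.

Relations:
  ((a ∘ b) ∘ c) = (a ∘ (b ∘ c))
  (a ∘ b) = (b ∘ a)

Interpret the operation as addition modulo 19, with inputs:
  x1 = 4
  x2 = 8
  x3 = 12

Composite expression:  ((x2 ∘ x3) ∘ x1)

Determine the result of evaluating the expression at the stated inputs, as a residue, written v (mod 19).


5 (mod 19)

(x2 ∘ x3) = 1
((x2 ∘ x3) ∘ x1) = 5


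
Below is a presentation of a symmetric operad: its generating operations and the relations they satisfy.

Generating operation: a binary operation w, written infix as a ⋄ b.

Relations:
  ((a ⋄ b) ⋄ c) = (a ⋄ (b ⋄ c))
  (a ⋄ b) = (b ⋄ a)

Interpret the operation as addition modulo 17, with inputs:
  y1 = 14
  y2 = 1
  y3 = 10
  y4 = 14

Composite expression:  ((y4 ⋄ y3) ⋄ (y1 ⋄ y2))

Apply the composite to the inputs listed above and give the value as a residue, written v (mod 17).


(y4 ⋄ y3) = 7
(y1 ⋄ y2) = 15
((y4 ⋄ y3) ⋄ (y1 ⋄ y2)) = 5

5 (mod 17)


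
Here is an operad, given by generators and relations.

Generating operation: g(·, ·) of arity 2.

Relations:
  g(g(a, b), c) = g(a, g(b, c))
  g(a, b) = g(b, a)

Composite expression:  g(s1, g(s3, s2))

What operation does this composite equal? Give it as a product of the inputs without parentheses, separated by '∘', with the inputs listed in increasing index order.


Any arrangement under g is one operation, so sort the s-inputs.
g(s3, s2) linearizes to s3 ∘ s2
g(s1, g(s3, s2)) linearizes to s1 ∘ s3 ∘ s2
commutativity sorts the factors: s1 ∘ s2 ∘ s3

s1 ∘ s2 ∘ s3


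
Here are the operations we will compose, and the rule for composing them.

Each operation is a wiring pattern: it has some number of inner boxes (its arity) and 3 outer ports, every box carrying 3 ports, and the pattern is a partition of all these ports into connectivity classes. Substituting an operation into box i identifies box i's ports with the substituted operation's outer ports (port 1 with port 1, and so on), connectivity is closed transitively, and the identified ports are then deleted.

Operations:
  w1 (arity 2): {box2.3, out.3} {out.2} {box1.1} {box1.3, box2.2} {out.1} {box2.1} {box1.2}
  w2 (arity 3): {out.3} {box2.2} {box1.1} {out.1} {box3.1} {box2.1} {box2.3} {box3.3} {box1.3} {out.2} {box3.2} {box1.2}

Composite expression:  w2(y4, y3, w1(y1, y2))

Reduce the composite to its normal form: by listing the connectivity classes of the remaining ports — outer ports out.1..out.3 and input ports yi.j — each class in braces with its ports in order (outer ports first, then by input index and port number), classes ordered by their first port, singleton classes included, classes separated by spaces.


Treat the ports identified at w2 as solder joints: merge, then drop.
through w1, on inputs (y1, y2): {out.1} {out.2} {out.3, y2.3} {y1.1} {y1.2} {y1.3, y2.2} {y2.1} (out.j = stage outer ports)
through w2, on inputs (y4, y3, y1, y2): {out.1} {out.2} {out.3} {y1.1} {y1.2} {y1.3, y2.2} {y2.1} {y2.3} {y3.1} {y3.2} {y3.3} {y4.1} {y4.2} {y4.3} (out.j = stage outer ports)

{out.1} {out.2} {out.3} {y1.1} {y1.2} {y1.3, y2.2} {y2.1} {y2.3} {y3.1} {y3.2} {y3.3} {y4.1} {y4.2} {y4.3}


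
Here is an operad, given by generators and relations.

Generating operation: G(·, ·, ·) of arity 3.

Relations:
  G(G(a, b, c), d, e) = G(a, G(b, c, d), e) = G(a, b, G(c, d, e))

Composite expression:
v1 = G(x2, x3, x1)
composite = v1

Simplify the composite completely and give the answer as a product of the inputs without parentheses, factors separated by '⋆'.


The G-tree's shape is irrelevant; the x-reading-order decides.
G(x2, x3, x1) collapses to x2 ⋆ x3 ⋆ x1

x2 ⋆ x3 ⋆ x1


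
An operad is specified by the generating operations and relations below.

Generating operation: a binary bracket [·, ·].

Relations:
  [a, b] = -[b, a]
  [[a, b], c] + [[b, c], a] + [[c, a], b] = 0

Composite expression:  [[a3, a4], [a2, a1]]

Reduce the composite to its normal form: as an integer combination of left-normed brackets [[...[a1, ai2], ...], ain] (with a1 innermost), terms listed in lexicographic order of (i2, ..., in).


A multilinear Lie element is pinned by a1-initial words (a1 innermost).
Composite bracket: [[a3, a4], [a2, a1]]
Full expansion: 8 signed words from ab - ba (2^3 = 8).
The a1-initial words carry the normal form:
  from a1a2a3a4, sign +1: term +[[[a1, a2], a3], a4]
  from a1a2a4a3, sign -1: term -[[[a1, a2], a4], a3]

[[[a1, a2], a3], a4] - [[[a1, a2], a4], a3]


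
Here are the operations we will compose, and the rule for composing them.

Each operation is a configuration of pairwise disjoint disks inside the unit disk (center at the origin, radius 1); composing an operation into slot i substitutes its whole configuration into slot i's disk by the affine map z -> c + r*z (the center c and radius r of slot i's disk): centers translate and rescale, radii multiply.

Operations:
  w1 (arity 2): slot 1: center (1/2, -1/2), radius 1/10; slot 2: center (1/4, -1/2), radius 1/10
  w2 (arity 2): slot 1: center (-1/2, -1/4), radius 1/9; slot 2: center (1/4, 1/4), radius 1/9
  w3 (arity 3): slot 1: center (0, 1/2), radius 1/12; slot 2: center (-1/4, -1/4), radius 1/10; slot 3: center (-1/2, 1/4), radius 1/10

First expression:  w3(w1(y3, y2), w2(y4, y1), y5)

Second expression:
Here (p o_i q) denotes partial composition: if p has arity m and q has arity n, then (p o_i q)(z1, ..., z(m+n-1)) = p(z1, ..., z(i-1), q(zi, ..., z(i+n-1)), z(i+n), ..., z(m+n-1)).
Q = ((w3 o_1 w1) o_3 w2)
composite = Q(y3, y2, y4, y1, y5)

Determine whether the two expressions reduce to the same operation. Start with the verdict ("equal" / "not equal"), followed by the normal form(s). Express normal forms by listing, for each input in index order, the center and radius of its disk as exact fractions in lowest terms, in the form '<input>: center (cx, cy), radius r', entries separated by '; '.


equal; both compose to y1: center (-9/40, -9/40), radius 1/90; y2: center (1/48, 11/24), radius 1/120; y3: center (1/24, 11/24), radius 1/120; y4: center (-3/10, -11/40), radius 1/90; y5: center (-1/2, 1/4), radius 1/10

In normal form, the first expression is y1: center (-9/40, -9/40), radius 1/90; y2: center (1/48, 11/24), radius 1/120; y3: center (1/24, 11/24), radius 1/120; y4: center (-3/10, -11/40), radius 1/90; y5: center (-1/2, 1/4), radius 1/10
In normal form, the second expression is y1: center (-9/40, -9/40), radius 1/90; y2: center (1/48, 11/24), radius 1/120; y3: center (1/24, 11/24), radius 1/120; y4: center (-3/10, -11/40), radius 1/90; y5: center (-1/2, 1/4), radius 1/10
Identical normal forms: equal.


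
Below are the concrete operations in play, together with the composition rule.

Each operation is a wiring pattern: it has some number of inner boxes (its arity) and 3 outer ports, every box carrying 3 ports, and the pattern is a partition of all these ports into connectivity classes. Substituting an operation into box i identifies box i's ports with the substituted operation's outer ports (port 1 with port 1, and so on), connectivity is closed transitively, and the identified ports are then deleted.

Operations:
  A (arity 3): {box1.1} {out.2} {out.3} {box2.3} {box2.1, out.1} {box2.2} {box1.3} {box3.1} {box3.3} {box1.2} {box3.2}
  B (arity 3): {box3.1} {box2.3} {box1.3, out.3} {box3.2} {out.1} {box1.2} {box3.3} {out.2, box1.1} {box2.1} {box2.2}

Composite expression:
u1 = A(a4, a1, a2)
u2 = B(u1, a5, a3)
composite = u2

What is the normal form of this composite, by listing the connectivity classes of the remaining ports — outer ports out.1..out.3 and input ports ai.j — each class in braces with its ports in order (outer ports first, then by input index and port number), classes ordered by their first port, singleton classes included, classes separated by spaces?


{out.1} {out.2, a1.1} {out.3} {a1.2} {a1.3} {a2.1} {a2.2} {a2.3} {a3.1} {a3.2} {a3.3} {a4.1} {a4.2} {a4.3} {a5.1} {a5.2} {a5.3}


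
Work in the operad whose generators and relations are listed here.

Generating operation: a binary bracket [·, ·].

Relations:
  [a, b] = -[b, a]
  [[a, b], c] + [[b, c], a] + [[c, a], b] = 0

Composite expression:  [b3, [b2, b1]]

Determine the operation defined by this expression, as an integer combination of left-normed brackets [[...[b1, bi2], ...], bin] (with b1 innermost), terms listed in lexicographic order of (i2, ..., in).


[[b1, b2], b3]

Antisymmetry and Jacobi reduce to b1-anchored left-normed brackets.
Composite bracket: [b3, [b2, b1]]
The bracket unfolds into 4 signed words via [a, b] = ab - ba (2^2 = 4).
Only words starting with b1 matter:
  from b1b2b3, sign +1: term +[[b1, b2], b3]


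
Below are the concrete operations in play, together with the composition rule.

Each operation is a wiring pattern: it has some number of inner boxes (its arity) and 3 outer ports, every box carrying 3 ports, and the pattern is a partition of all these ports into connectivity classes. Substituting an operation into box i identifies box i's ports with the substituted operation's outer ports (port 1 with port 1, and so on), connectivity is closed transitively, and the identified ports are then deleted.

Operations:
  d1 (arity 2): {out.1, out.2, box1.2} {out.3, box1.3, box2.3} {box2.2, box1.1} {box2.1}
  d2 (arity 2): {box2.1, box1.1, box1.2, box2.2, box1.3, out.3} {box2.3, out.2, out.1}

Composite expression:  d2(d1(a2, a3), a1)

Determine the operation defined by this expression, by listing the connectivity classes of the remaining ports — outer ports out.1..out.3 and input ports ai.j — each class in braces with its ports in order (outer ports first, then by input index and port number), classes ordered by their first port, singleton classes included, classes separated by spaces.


Treat the ports identified at d2 as solder joints: merge, then drop.
stage d1: inputs (a2, a3), connectivity {out.1, out.2, a2.2} {out.3, a2.3, a3.3} {a2.1, a3.2} {a3.1}, out.j its boundary
stage d2: inputs (a2, a3, a1), connectivity {out.1, out.2, a1.3} {out.3, a1.1, a1.2, a2.2, a2.3, a3.3} {a2.1, a3.2} {a3.1}, out.j its boundary

{out.1, out.2, a1.3} {out.3, a1.1, a1.2, a2.2, a2.3, a3.3} {a2.1, a3.2} {a3.1}


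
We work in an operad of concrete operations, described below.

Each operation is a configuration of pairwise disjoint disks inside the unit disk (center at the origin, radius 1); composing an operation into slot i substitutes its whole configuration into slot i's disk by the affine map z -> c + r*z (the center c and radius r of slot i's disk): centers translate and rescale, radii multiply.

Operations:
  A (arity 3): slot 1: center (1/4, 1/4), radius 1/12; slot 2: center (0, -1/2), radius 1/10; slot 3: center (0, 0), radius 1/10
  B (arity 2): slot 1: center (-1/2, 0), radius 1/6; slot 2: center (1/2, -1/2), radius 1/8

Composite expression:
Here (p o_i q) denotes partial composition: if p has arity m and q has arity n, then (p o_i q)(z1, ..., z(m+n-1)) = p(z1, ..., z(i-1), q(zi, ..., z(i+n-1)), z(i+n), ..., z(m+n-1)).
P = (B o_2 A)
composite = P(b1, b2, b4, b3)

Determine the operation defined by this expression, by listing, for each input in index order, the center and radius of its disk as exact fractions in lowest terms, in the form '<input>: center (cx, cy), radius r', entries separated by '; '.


b1: center (-1/2, 0), radius 1/6; b2: center (17/32, -15/32), radius 1/96; b3: center (1/2, -1/2), radius 1/80; b4: center (1/2, -9/16), radius 1/80


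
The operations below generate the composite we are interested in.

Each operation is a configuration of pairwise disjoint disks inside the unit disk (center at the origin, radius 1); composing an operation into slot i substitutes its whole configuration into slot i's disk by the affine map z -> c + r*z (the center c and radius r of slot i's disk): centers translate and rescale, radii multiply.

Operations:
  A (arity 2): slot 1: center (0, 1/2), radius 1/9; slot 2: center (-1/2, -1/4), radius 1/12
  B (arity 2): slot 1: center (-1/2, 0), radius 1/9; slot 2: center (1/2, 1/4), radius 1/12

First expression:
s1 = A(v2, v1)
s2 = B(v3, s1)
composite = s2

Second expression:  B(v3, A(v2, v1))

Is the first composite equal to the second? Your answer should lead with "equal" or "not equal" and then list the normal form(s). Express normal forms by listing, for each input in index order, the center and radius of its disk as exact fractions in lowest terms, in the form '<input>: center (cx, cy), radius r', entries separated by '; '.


equal — both sides give v1: center (11/24, 11/48), radius 1/144; v2: center (1/2, 7/24), radius 1/108; v3: center (-1/2, 0), radius 1/9

In normal form, the first expression is v1: center (11/24, 11/48), radius 1/144; v2: center (1/2, 7/24), radius 1/108; v3: center (-1/2, 0), radius 1/9
In normal form, the second expression is v1: center (11/24, 11/48), radius 1/144; v2: center (1/2, 7/24), radius 1/108; v3: center (-1/2, 0), radius 1/9
Both agree, so they are equal.


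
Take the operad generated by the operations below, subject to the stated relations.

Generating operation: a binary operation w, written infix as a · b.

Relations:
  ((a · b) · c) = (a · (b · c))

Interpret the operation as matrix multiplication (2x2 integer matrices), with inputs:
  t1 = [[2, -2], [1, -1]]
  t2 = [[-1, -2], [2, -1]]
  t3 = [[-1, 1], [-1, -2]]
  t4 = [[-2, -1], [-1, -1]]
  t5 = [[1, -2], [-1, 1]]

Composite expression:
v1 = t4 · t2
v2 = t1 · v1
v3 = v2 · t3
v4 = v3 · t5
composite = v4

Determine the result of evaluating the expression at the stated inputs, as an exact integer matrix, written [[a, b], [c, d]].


[[0, 6], [0, 3]]

(t4 · t2) = [[0, 5], [-1, 3]]
(t1 · (t4 · t2)) = [[2, 4], [1, 2]]
((t1 · (t4 · t2)) · t3) = [[-6, -6], [-3, -3]]
(((t1 · (t4 · t2)) · t3) · t5) = [[0, 6], [0, 3]]


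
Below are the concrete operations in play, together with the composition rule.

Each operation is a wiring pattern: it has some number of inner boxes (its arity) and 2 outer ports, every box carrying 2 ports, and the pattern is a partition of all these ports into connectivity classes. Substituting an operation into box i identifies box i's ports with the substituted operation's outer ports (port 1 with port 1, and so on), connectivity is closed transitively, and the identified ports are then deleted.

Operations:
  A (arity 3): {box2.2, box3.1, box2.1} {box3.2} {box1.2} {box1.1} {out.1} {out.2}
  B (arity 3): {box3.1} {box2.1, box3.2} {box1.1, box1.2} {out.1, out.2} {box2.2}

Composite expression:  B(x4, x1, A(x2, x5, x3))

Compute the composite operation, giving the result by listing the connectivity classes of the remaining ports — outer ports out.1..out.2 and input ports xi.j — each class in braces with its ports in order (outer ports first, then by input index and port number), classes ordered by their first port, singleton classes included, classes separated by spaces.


{out.1, out.2} {x1.1} {x1.2} {x2.1} {x2.2} {x3.1, x5.1, x5.2} {x3.2} {x4.1, x4.2}

Two ports join when wires chain via B-identified ports.
A over (x2, x5, x3) gives {out.1} {out.2} {x2.1} {x2.2} {x3.1, x5.1, x5.2} {x3.2}, out.j being that stage's outer ports
B over (x4, x1, x2, x5, x3) gives {out.1, out.2} {x1.1} {x1.2} {x2.1} {x2.2} {x3.1, x5.1, x5.2} {x3.2} {x4.1, x4.2}, out.j being that stage's outer ports


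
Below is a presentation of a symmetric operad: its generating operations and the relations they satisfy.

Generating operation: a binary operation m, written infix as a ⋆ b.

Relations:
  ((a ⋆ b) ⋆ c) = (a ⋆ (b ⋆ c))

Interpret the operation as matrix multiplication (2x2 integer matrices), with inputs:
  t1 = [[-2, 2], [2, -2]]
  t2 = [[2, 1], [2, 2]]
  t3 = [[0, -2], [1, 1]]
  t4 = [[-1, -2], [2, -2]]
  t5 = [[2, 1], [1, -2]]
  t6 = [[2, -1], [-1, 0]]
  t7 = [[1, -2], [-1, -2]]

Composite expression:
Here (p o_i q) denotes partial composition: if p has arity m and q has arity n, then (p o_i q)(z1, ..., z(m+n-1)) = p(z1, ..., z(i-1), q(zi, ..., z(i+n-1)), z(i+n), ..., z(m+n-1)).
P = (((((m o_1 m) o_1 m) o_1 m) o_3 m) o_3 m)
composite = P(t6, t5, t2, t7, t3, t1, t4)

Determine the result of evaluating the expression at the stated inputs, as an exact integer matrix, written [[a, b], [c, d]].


[[36, 0], [-24, 0]]


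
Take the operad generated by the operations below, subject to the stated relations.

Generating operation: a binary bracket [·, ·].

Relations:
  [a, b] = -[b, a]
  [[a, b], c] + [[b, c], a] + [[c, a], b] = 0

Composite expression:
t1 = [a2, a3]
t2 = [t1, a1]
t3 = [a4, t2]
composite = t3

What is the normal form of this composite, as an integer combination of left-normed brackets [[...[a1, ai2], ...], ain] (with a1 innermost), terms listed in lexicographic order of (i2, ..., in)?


Antisymmetry and Jacobi reduce to a1-anchored left-normed brackets.
Composite bracket: [a4, [[a2, a3], a1]]
Full expansion: 8 signed words from ab - ba (2^3 = 8).
Words beginning with a1 determine it all:
  a1a2a3a4 (sign +1) contributes +[[[a1, a2], a3], a4]
  a1a3a2a4 (sign -1) contributes -[[[a1, a3], a2], a4]

[[[a1, a2], a3], a4] - [[[a1, a3], a2], a4]


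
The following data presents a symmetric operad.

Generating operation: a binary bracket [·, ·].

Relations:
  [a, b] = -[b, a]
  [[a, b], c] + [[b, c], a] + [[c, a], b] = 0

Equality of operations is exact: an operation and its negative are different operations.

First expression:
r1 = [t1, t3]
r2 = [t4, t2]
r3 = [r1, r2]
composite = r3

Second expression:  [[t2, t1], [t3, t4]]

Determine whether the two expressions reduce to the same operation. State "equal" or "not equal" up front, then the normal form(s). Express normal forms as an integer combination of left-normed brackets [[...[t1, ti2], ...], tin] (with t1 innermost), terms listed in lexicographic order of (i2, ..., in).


The first expression, normalized: -[[[t1, t3], t2], t4] + [[[t1, t3], t4], t2]
The second expression, normalized: -[[[t1, t2], t3], t4] + [[[t1, t2], t4], t3]
The forms do not match — not equal.

not equal — first -[[[t1, t3], t2], t4] + [[[t1, t3], t4], t2], second -[[[t1, t2], t3], t4] + [[[t1, t2], t4], t3]


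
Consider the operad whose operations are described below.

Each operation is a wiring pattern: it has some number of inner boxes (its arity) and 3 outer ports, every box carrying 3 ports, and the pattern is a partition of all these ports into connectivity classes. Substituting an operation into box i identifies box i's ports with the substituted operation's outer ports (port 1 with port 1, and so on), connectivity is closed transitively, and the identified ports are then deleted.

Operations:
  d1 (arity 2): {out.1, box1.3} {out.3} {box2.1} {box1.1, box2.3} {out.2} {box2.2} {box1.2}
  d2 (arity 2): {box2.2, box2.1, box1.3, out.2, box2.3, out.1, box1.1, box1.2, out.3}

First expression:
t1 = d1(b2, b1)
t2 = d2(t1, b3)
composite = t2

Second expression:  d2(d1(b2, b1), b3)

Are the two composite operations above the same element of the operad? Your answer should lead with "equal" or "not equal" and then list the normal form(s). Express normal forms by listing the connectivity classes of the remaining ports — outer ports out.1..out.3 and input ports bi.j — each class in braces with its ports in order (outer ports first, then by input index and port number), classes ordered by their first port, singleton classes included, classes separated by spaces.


equal: each reduces to {out.1, out.2, out.3, b2.3, b3.1, b3.2, b3.3} {b1.1} {b1.2} {b1.3, b2.1} {b2.2}

Reducing the first expression gives {out.1, out.2, out.3, b2.3, b3.1, b3.2, b3.3} {b1.1} {b1.2} {b1.3, b2.1} {b2.2}
Reducing the second expression gives {out.1, out.2, out.3, b2.3, b3.1, b3.2, b3.3} {b1.1} {b1.2} {b1.3, b2.1} {b2.2}
Identical normal forms: equal.


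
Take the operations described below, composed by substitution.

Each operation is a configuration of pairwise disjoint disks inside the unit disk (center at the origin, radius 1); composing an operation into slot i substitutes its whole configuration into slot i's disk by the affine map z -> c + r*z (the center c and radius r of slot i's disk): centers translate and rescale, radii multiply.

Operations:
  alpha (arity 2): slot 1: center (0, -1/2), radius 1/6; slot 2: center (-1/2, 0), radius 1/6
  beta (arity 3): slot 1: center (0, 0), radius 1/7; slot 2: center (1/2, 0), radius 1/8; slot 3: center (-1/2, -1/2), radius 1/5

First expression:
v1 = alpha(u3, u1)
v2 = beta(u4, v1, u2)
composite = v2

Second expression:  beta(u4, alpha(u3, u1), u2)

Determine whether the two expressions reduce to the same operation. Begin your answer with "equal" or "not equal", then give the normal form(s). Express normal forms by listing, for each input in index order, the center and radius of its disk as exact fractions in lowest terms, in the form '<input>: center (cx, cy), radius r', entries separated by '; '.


equal; both compose to u1: center (7/16, 0), radius 1/48; u2: center (-1/2, -1/2), radius 1/5; u3: center (1/2, -1/16), radius 1/48; u4: center (0, 0), radius 1/7

In normal form, the first expression is u1: center (7/16, 0), radius 1/48; u2: center (-1/2, -1/2), radius 1/5; u3: center (1/2, -1/16), radius 1/48; u4: center (0, 0), radius 1/7
In normal form, the second expression is u1: center (7/16, 0), radius 1/48; u2: center (-1/2, -1/2), radius 1/5; u3: center (1/2, -1/16), radius 1/48; u4: center (0, 0), radius 1/7
The normal forms match — equal.


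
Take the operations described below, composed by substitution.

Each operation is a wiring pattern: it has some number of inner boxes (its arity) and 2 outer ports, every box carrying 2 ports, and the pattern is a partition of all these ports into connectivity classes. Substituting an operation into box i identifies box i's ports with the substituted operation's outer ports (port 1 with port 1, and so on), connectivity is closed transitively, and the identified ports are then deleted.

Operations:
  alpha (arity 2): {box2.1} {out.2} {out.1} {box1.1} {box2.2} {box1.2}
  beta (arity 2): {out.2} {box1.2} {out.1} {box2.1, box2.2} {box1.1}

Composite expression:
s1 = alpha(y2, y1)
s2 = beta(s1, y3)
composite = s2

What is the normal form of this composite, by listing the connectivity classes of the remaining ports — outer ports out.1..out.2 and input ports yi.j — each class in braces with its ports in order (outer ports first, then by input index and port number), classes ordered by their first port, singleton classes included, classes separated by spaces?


{out.1} {out.2} {y1.1} {y1.2} {y2.1} {y2.2} {y3.1, y3.2}

Substituting into beta glues patterns; closure does the rest.
composing alpha on (y2, y1), with out.j its own outer ports: {out.1} {out.2} {y1.1} {y1.2} {y2.1} {y2.2}
composing beta on (y2, y1, y3), with out.j its own outer ports: {out.1} {out.2} {y1.1} {y1.2} {y2.1} {y2.2} {y3.1, y3.2}


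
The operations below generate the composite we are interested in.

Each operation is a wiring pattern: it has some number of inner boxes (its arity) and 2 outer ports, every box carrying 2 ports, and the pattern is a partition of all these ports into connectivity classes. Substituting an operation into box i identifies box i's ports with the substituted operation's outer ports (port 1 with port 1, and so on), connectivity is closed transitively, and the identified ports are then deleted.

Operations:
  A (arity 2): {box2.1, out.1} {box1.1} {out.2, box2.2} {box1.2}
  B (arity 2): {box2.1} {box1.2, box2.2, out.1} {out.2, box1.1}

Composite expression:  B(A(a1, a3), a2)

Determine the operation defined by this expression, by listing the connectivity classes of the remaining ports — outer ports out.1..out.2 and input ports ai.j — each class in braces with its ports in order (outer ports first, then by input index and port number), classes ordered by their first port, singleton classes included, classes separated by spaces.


Connectivity passes through glued B-boundaries; trace each wire chain.
A over (a1, a3) gives {out.1, a3.1} {out.2, a3.2} {a1.1} {a1.2}, out.j being that stage's outer ports
B over (a1, a3, a2) gives {out.1, a2.2, a3.2} {out.2, a3.1} {a1.1} {a1.2} {a2.1}, out.j being that stage's outer ports

{out.1, a2.2, a3.2} {out.2, a3.1} {a1.1} {a1.2} {a2.1}


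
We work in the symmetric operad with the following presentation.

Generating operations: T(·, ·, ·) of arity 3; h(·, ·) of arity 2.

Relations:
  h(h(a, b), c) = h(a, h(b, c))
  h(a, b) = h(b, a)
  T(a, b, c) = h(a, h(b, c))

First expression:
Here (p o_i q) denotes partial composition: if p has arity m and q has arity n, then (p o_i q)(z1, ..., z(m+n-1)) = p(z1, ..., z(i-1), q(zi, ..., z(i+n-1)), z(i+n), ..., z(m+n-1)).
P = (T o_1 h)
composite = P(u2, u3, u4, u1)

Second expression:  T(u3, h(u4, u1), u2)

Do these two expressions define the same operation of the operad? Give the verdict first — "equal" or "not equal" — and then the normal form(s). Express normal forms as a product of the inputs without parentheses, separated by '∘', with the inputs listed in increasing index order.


Reducing the first expression gives u1 ∘ u2 ∘ u3 ∘ u4
Reducing the second expression gives u1 ∘ u2 ∘ u3 ∘ u4
Identical normal forms: equal.

equal; the common form is u1 ∘ u2 ∘ u3 ∘ u4


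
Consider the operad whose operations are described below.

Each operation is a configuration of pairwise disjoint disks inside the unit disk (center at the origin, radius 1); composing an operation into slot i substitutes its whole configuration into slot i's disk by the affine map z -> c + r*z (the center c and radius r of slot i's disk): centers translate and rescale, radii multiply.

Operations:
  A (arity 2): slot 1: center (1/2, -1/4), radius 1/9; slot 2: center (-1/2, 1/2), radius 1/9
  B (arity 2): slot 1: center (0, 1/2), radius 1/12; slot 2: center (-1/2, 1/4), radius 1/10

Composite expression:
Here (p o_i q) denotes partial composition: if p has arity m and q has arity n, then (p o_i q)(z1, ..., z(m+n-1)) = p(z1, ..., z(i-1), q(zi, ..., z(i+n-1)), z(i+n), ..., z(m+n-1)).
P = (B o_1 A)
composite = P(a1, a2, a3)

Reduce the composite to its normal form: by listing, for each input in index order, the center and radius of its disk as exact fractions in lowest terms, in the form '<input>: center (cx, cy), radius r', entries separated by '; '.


a1: center (1/24, 23/48), radius 1/108; a2: center (-1/24, 13/24), radius 1/108; a3: center (-1/2, 1/4), radius 1/10

Each a-disk chains the slot maps above it in B; radii multiply.
input a1: applying the 2 nested substitutions gives center (1/24, 23/48), radius 1/108
input a2: applying the 2 nested substitutions gives center (-1/24, 13/24), radius 1/108
input a3: applying the 1 nested substitution gives center (-1/2, 1/4), radius 1/10


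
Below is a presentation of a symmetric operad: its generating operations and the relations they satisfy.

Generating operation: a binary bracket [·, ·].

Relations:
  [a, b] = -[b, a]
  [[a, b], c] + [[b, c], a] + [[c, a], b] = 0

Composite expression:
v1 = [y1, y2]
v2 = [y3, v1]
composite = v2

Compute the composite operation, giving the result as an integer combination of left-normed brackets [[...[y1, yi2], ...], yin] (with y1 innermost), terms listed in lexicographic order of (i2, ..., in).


-[[y1, y2], y3]


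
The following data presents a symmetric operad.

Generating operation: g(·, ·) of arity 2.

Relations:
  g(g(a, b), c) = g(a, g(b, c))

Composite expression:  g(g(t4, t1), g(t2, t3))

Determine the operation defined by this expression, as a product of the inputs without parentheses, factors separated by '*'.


t4 * t1 * t2 * t3

Associativity of g dissolves the nesting; only the t-input order survives.
g(t4, t1) flattens to t4 * t1
g(t2, t3) flattens to t2 * t3
g(g(t4, t1), g(t2, t3)) flattens to t4 * t1 * t2 * t3


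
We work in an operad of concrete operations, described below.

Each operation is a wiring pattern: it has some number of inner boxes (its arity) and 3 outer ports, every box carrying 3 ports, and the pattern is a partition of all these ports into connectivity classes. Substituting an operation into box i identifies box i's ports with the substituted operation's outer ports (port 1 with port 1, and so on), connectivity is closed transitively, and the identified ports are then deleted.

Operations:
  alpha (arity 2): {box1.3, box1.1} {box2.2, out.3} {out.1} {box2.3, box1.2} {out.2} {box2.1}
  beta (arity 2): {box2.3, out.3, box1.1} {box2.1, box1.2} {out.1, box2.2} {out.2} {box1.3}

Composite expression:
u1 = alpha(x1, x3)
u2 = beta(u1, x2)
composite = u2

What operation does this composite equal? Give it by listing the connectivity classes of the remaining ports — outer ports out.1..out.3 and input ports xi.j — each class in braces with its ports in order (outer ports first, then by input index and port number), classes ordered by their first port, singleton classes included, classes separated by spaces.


{out.1, x2.2} {out.2} {out.3, x2.3} {x1.1, x1.3} {x1.2, x3.3} {x2.1} {x3.1} {x3.2}

Two ports join when wires chain via beta-identified ports.
alpha over (x1, x3) gives {out.1} {out.2} {out.3, x3.2} {x1.1, x1.3} {x1.2, x3.3} {x3.1}, out.j being that stage's outer ports
beta over (x1, x3, x2) gives {out.1, x2.2} {out.2} {out.3, x2.3} {x1.1, x1.3} {x1.2, x3.3} {x2.1} {x3.1} {x3.2}, out.j being that stage's outer ports


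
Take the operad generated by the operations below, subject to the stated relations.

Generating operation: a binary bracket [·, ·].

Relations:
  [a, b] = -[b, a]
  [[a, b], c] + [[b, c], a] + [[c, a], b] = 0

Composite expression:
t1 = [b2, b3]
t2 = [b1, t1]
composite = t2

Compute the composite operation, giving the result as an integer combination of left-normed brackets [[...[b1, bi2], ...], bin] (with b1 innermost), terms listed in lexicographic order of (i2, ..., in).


[[b1, b2], b3] - [[b1, b3], b2]


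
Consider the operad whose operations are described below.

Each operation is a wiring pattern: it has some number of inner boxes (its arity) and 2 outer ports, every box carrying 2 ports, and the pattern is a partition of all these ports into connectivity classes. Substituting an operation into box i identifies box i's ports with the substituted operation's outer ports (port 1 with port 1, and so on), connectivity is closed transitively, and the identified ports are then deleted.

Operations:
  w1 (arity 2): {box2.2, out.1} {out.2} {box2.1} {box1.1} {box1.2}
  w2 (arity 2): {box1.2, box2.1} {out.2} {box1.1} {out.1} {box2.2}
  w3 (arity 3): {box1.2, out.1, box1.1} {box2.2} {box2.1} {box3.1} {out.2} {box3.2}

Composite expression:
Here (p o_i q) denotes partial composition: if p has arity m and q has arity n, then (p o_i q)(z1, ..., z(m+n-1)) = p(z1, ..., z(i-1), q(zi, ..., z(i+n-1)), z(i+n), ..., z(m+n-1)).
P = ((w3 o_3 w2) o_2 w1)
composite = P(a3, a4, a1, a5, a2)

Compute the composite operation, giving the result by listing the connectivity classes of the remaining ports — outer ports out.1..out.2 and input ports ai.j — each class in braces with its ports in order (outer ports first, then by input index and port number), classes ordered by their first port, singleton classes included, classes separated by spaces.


{out.1, a3.1, a3.2} {out.2} {a1.1} {a1.2} {a2.1, a5.2} {a2.2} {a4.1} {a4.2} {a5.1}

Two ports join when wires chain via w3-identified ports.
stage w1: inputs (a4, a1), connectivity {out.1, a1.2} {out.2} {a1.1} {a4.1} {a4.2}, out.j its boundary
stage w2: inputs (a5, a2), connectivity {out.1} {out.2} {a2.1, a5.2} {a2.2} {a5.1}, out.j its boundary
stage w3: inputs (a3, a4, a1, a5, a2), connectivity {out.1, a3.1, a3.2} {out.2} {a1.1} {a1.2} {a2.1, a5.2} {a2.2} {a4.1} {a4.2} {a5.1}, out.j its boundary


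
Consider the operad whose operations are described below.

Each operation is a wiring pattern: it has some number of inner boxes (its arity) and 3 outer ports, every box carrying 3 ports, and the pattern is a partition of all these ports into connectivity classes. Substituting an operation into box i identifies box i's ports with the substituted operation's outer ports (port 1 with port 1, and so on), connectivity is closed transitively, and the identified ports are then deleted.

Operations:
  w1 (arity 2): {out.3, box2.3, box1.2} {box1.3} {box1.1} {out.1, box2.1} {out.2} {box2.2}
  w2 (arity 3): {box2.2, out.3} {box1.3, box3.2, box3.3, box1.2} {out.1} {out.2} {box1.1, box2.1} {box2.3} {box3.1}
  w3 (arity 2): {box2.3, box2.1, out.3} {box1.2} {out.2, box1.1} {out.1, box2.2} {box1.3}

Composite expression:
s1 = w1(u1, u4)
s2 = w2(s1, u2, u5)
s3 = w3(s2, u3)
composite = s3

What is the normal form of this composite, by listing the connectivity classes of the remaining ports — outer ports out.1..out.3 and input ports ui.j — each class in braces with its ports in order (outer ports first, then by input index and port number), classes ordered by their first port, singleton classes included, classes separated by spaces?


{out.1, u3.2} {out.2} {out.3, u3.1, u3.3} {u1.1} {u1.2, u4.3, u5.2, u5.3} {u1.3} {u2.1, u4.1} {u2.2} {u2.3} {u4.2} {u5.1}

Treat the ports identified at w3 as solder joints: merge, then drop.
the subtree at w1 composes to {out.1, u4.1} {out.2} {out.3, u1.2, u4.3} {u1.1} {u1.3} {u4.2} on (u1, u4); out.j = own outer ports
the subtree at w2 composes to {out.1} {out.2} {out.3, u2.2} {u1.1} {u1.2, u4.3, u5.2, u5.3} {u1.3} {u2.1, u4.1} {u2.3} {u4.2} {u5.1} on (u1, u4, u2, u5); out.j = own outer ports
the subtree at w3 composes to {out.1, u3.2} {out.2} {out.3, u3.1, u3.3} {u1.1} {u1.2, u4.3, u5.2, u5.3} {u1.3} {u2.1, u4.1} {u2.2} {u2.3} {u4.2} {u5.1} on (u1, u4, u2, u5, u3); out.j = own outer ports


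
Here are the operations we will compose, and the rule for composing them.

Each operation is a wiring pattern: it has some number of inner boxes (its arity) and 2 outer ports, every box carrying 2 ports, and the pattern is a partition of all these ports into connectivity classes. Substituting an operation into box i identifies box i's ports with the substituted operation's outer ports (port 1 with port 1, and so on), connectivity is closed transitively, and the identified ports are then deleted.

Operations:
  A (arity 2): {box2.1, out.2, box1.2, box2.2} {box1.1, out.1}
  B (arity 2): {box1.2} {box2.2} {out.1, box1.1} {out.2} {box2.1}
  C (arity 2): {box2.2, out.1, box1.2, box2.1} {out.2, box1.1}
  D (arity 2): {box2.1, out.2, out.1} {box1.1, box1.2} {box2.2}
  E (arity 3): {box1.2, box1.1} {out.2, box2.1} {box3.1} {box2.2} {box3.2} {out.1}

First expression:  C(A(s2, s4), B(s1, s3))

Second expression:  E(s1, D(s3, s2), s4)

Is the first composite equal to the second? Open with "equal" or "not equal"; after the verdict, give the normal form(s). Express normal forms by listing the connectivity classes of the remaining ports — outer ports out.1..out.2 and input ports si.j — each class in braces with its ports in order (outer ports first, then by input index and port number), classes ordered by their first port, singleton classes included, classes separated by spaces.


not equal — first {out.1, s1.1, s2.2, s4.1, s4.2} {out.2, s2.1} {s1.2} {s3.1} {s3.2}, second {out.1} {out.2, s2.1} {s1.1, s1.2} {s2.2} {s3.1, s3.2} {s4.1} {s4.2}

The first expression reduces to {out.1, s1.1, s2.2, s4.1, s4.2} {out.2, s2.1} {s1.2} {s3.1} {s3.2}
The second expression reduces to {out.1} {out.2, s2.1} {s1.1, s1.2} {s2.2} {s3.1, s3.2} {s4.1} {s4.2}
The normal forms differ: not equal.


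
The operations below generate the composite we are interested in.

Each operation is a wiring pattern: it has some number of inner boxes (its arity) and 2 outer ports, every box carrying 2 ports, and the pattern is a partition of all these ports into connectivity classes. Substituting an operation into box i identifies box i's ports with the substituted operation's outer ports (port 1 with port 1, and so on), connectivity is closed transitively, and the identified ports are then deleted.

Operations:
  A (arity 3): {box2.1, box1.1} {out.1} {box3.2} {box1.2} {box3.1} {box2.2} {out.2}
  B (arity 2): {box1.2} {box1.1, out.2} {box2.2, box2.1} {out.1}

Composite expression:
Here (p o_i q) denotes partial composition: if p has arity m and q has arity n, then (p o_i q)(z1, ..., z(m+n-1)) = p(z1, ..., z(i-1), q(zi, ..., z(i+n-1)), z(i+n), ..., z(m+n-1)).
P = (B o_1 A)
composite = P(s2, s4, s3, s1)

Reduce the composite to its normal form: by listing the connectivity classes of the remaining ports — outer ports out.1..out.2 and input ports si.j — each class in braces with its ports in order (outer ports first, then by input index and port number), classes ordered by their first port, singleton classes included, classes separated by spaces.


{out.1} {out.2} {s1.1, s1.2} {s2.1, s4.1} {s2.2} {s3.1} {s3.2} {s4.2}

Reachability decides: close wires over B-identified ports.
through A, on inputs (s2, s4, s3): {out.1} {out.2} {s2.1, s4.1} {s2.2} {s3.1} {s3.2} {s4.2} (out.j = stage outer ports)
through B, on inputs (s2, s4, s3, s1): {out.1} {out.2} {s1.1, s1.2} {s2.1, s4.1} {s2.2} {s3.1} {s3.2} {s4.2} (out.j = stage outer ports)


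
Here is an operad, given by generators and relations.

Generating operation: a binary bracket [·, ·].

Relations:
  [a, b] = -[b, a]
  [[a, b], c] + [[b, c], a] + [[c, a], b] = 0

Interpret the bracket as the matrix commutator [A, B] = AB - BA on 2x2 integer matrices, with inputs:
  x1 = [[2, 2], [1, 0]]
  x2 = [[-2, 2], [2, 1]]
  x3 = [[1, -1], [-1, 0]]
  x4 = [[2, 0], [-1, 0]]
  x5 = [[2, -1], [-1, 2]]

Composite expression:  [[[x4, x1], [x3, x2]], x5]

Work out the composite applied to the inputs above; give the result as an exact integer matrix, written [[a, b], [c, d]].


[[0, 0], [0, 0]]

[x4, x1] = [[2, 4], [-4, -2]]
[x3, x2] = [[0, -1], [1, 0]]
[[x4, x1], [x3, x2]] = [[0, -4], [-4, 0]]
[[[x4, x1], [x3, x2]], x5] = [[0, 0], [0, 0]]


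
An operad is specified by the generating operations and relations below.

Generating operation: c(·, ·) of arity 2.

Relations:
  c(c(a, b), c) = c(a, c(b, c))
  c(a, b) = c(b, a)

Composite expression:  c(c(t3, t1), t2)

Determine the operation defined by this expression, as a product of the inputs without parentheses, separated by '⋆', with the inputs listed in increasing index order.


t1 ⋆ t2 ⋆ t3

Any arrangement under c is one operation, so sort the t-inputs.
c(t3, t1) linearizes to t3 ⋆ t1
c(c(t3, t1), t2) linearizes to t3 ⋆ t1 ⋆ t2
reordering the factors by index: t1 ⋆ t2 ⋆ t3
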